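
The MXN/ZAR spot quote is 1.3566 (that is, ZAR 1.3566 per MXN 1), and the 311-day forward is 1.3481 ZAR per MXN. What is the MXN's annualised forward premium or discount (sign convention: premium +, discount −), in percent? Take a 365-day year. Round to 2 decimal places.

-0.74%

T = 311/365 years.
(F − S)/S = (1.3481 − 1.3566)/1.3566 = -0.0062657.
Per annum: -0.0062657 / (311/365) = -0.007354 = -0.74%.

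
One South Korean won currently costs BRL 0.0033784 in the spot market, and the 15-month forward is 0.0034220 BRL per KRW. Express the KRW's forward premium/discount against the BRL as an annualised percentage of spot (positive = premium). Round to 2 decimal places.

T = 15/12 years.
(F − S)/S = (0.0034220 − 0.0033784)/0.0033784 = 0.0129055.
Annualise by dividing by T: 0.0129055 / (15/12) = 0.010324 → 1.03%.

+1.03%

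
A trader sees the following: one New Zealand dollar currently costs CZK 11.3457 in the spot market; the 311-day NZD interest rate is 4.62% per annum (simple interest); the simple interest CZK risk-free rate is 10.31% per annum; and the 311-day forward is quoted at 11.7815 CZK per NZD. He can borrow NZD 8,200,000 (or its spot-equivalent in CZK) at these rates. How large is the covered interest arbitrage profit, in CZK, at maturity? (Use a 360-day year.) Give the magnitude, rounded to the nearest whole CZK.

CZK 856,962

T = 311/360 years.
Invest the NZD and cover forward: 8,200,000 × 1.0399116667 × 11.7815 = CZK 100,464,098.27.
Convert at spot and invest in CZK: 8,200,000 × 11.3457 × 1.0890669444 = CZK 101,321,060.01.
The quoted forward undervalues NZD, so borrow NZD, convert to CZK at spot, deposit the CZK at 10.31%, and buy NZD forward at 11.7815 to cover the loan.
Profit = 101,321,060.01 − 100,464,098.27 = CZK 856,962.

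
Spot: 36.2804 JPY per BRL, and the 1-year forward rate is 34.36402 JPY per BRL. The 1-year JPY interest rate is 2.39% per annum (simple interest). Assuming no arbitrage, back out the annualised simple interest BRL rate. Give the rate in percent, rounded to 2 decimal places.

T = 1 year.
F/S = 34.36402/36.2804 = 0.9471786 = (growth of JPY) / (growth of BRL).
JPY growth factor: 1 + 0.0239×1 = 1.023900.
That pins the BRL growth at 1.0809999.
(1.0809999 − 1)/T = 0.081000, i.e. 8.10%.

8.10%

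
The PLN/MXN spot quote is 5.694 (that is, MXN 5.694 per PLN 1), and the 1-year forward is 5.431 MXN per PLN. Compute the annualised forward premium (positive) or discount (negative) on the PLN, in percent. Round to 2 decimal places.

-4.62%

T = 1 year.
PLN trades forward at -4.61890% vs spot over the period.
×(1/T) gives -4.62% p.a.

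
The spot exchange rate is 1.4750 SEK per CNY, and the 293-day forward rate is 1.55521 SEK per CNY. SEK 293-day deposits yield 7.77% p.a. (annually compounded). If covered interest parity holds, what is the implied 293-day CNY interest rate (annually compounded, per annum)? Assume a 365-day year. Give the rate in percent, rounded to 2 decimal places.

T = 293/365 years.
CIP gives F = S · g_SEK/g_CNY, so g_SEK/g_CNY = 1.55521/1.475 = 1.0543797.
SEK growth factor: (1 + 0.0777)^(293/365) = 1.0619091.
That pins the CNY growth at 1.0071411.
Annualise: 1.0071411^(365/293) − 1 = 0.008904 = 0.89%.

0.89%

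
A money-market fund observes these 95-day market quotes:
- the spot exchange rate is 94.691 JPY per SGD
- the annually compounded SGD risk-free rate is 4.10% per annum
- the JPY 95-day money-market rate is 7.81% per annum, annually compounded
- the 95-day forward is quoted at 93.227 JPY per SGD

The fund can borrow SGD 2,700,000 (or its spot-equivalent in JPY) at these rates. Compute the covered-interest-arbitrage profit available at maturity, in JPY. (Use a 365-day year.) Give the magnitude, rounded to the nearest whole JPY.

JPY 6,359,855

T = 95/365 years.
Route A — deposit SGD, sell forward: 2,700,000 × 1.01051315291 × 93.227 = JPY 254,359,196.21.
Route B — convert at spot, deposit JPY: 2,700,000 × 94.691 × 1.01976546366 = JPY 260,719,051.10.
The quoted forward undervalues SGD, so borrow SGD, convert to JPY at spot, deposit the JPY at 7.81%, and buy SGD forward at 93.227 to cover the loan.
Arbitrage profit = |254,359,196.21 − 260,719,051.10| = JPY 6,359,855.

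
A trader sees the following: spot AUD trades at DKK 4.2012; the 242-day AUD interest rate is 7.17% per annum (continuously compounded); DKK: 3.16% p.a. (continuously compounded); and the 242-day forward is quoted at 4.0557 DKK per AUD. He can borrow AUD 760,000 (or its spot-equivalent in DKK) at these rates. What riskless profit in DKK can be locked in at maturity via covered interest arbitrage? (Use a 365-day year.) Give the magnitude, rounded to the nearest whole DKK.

T = 242/365 years.
Keep in AUD, deliver into the forward: 760,000·1.048686137·4.0557 = DKK 3,232,398.84.
Swap to DKK now, deposit: 760,000·4.2012·1.021172251 = DKK 3,260,513.13.
The quoted forward undervalues AUD, so borrow AUD, convert to DKK at spot, deposit the DKK at 3.16%, and buy AUD forward at 4.0557 to cover the loan.
Arbitrage profit = |3,232,398.84 − 3,260,513.13| = DKK 28,114.

DKK 28,114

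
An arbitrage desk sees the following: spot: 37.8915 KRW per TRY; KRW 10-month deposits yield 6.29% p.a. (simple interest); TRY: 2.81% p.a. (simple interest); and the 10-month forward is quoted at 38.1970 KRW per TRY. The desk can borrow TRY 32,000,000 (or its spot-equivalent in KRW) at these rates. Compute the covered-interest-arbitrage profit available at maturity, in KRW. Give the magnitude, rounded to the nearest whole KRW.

KRW 25,158,391

T = 10/12 years.
Route A — deposit TRY, sell forward: 32,000,000 × 1.023416666667 × 38.1970 = KRW 1,250,926,285.33.
Route B — convert at spot, deposit KRW: 32,000,000 × 37.8915 × 1.052416666667 = KRW 1,276,084,676.00.
The quoted forward undervalues TRY, so borrow TRY, convert to KRW at spot, deposit the KRW at 6.29%, and buy TRY forward at 38.1970 to cover the loan.
The gap between the two covered legs is KRW 25,158,391.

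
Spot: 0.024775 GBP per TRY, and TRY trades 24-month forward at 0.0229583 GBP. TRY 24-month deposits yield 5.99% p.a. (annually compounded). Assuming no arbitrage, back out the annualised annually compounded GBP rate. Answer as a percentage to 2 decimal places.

2.03%

T = 2 years.
CIP gives F = S · g_GBP/g_TRY, so g_GBP/g_TRY = 0.0229583/0.024775 = 0.9266720.
The TRY side grows by (1 + 0.0599)^2 = 1.123388.
So the GBP growth factor = 1.0410122.
Annualise: 1.0410122^(1/2) − 1 = 0.020300 = 2.03%.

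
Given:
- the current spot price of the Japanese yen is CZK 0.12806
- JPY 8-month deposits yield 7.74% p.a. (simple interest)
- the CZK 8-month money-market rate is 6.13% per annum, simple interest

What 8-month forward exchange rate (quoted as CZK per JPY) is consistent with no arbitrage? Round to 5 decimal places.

0.12675

T = 8/12 years.
CZK growth factor: 1 + 0.0613×8/12 = 1.0408667.
Growth of 1 JPY over T: 1 + 0.0774×8/12 = 1.051600.
CIP: F = S · (grow CZK)/(grow JPY) = 0.12806 × 1.0408667/1.051600 = 0.1267529 CZK per JPY.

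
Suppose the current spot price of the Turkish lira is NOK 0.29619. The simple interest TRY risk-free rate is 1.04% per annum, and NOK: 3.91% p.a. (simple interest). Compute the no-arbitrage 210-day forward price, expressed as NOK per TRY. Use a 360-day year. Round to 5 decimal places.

T = 210/360 years.
NOK accumulates by 1 + 0.0391×210/360 = 1.0228083.
Growth of 1 TRY over T: 1 + 0.0104×210/360 = 1.0060667.
So F = 0.29619 × 1.0228083 / 1.0060667 = 0.3011188 (NOK/TRY).

0.30112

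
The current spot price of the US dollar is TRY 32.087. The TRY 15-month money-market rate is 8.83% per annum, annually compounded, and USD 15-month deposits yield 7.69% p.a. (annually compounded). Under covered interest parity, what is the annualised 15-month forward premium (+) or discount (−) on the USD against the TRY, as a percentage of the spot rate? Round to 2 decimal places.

+1.06%

T = 15/12 years.
F = S · g_TRY/g_USD = 32.087 × 1.1115674/1.0970318 = 32.512151.
(F − S)/S ÷ T = (32.512151 − 32.087)/32.087/(15/12) = 0.010600 → 1.06%.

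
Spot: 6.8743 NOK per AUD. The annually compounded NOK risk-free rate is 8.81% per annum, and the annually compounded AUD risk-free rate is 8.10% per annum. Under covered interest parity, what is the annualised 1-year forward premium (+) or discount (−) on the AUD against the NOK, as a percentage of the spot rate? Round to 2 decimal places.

+0.66%

T = 1 year.
No-arbitrage forward: 6.8743 × 1.088100 / 1.081000 = 6.9194504 NOK/AUD.
(F − S)/S ÷ T = (6.9194504 − 6.8743)/6.8743/1 = 0.006568 → 0.66%.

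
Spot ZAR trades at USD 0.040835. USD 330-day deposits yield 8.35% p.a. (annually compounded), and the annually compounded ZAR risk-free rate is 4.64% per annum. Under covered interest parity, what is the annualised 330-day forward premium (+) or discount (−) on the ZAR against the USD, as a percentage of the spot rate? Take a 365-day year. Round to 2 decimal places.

+3.54%

T = 330/365 years.
CIP forward (USD per ZAR) = 0.040835 × 1.0751998/1.0418589 = 0.042141775.
Annualised premium = (F − S)/S × (1/T) = (0.042141775 − 0.040835)/0.040835 ÷ (330/365) = 3.54%.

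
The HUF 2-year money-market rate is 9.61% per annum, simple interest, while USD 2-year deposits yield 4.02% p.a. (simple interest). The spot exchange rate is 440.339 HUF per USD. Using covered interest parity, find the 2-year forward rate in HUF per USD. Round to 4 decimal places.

485.9054

T = 2 years.
HUF accumulates by 1 + 0.0961×2 = 1.192200.
USD accumulates by 1 + 0.0402×2 = 1.080400.
CIP: F = S · (grow HUF)/(grow USD) = 440.339 × 1.192200/1.080400 = 485.905364 HUF per USD.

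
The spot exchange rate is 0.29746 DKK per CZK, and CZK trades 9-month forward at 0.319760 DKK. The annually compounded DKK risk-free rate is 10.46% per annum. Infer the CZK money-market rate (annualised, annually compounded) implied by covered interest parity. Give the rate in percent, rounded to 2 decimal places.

T = 9/12 years.
CIP gives F = S · g_DKK/g_CZK, so g_DKK/g_CZK = 0.31976/0.29746 = 1.0749681.
DKK growth factor: (1 + 0.1046)^(9/12) = 1.0774665.
That pins the CZK growth at 1.0023242.
Annualise: 1.0023242^(12/9) − 1 = 0.003100 = 0.31%.

0.31%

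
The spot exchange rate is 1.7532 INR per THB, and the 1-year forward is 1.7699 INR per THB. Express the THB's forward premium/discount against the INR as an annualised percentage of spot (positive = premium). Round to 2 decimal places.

T = 1 year.
Period premium: (1.7699 − 1.7532)/1.7532 = 0.0095254.
×(1/T) gives 0.95% p.a.

+0.95%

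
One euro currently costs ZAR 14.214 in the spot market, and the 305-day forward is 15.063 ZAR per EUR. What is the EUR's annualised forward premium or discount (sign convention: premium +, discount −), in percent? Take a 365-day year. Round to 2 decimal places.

T = 305/365 years.
(F − S)/S = (15.063 − 14.214)/14.214 = 0.0597298.
Annualise by dividing by T: 0.0597298 / (305/365) = 0.071480 → 7.15%.

+7.15%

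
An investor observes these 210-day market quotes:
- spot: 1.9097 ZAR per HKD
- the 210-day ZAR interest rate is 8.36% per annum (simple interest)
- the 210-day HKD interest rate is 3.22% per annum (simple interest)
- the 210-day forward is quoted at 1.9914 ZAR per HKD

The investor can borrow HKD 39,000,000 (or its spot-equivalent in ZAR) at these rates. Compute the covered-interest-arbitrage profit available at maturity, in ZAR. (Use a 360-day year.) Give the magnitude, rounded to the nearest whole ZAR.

ZAR 1,013,042

T = 210/360 years.
Keep in HKD, deliver into the forward: 39,000,000·1.0187833333·1.9914 = ZAR 79,123,400.07.
Swap to ZAR now, deposit: 39,000,000·1.9097·1.0487666667 = ZAR 78,110,358.43.
The quoted forward overvalues HKD, so borrow ZAR, buy HKD at spot, deposit the HKD at 3.22%, and sell the proceeds forward at 1.9914.
Profit = 79,123,400.07 − 78,110,358.43 = ZAR 1,013,042.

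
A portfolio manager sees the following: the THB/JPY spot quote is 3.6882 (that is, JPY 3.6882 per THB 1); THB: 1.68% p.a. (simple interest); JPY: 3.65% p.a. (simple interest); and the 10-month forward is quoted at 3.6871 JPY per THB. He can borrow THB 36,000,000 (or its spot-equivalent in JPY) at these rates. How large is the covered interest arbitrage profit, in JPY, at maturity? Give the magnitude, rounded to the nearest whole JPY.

T = 10/12 years.
Invest the THB and cover forward: 36,000,000 × 1.014000 × 3.6871 = JPY 134,593,898.40.
Convert at spot and invest in JPY: 36,000,000 × 3.6882 × 1.03041666667 = JPY 136,813,779.00.
The quoted forward undervalues THB, so borrow THB, convert to JPY at spot, deposit the JPY at 3.65%, and buy THB forward at 3.6871 to cover the loan.
Arbitrage profit = |134,593,898.40 − 136,813,779.00| = JPY 2,219,881.

JPY 2,219,881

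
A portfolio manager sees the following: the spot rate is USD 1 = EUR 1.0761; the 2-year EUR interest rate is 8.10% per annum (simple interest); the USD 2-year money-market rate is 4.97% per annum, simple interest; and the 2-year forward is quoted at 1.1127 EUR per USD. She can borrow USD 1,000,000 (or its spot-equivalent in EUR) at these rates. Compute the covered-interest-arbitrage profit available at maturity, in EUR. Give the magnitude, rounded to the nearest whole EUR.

T = 2 years.
Keep in USD, deliver into the forward: 1,000,000·1.099400·1.1127 = EUR 1,223,302.38.
Swap to EUR now, deposit: 1,000,000·1.0761·1.162000 = EUR 1,250,428.20.
The quoted forward undervalues USD, so borrow USD, convert to EUR at spot, deposit the EUR at 8.10%, and buy USD forward at 1.1127 to cover the loan.
Arbitrage profit = |1,223,302.38 − 1,250,428.20| = EUR 27,126.

EUR 27,126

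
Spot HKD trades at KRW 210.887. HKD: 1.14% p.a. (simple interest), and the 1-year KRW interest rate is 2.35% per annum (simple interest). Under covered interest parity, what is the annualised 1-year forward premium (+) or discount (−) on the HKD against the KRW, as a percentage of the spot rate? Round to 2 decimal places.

+1.20%

T = 1 year.
No-arbitrage forward: 210.887 × 1.023500 / 1.011400 = 213.409971 KRW/HKD.
Annualised premium = (F − S)/S × (1/T) = (213.409971 − 210.887)/210.887 ÷ 1 = 1.20%.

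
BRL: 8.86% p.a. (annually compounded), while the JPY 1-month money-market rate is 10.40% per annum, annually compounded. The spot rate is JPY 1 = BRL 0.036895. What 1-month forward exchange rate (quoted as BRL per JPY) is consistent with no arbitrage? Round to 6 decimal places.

0.036852

T = 1/12 years.
Growth of 1 BRL over T: (1 + 0.0886)^(1/12) = 1.0070995.
JPY growth factor: (1 + 0.1040)^(1/12) = 1.0082791.
So F = 0.036895 × 1.0070995 / 1.0082791 = 0.03685184 (BRL/JPY).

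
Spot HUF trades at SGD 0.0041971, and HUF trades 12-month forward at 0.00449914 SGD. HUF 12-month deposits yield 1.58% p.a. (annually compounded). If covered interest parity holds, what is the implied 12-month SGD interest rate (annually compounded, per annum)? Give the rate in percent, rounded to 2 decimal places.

8.89%

T = 1 year.
By CIP, F/S equals the SGD-to-HUF growth ratio: 0.00449914/0.0041971 = 1.0719640.
The HUF side grows by (1 + 0.0158)^1 = 1.015800.
That pins the SGD growth at 1.088901.
Annualise: 1.088901^(1/1) − 1 = 0.088901 = 8.89%.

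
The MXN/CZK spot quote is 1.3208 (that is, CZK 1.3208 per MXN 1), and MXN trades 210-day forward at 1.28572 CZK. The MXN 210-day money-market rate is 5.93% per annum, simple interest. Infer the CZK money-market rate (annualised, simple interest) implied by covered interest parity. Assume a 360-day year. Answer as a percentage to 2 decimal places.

T = 210/360 years.
CIP gives F = S · g_CZK/g_MXN, so g_CZK/g_MXN = 1.28572/1.3208 = 0.9734403.
MXN growth factor: 1 + 0.0593×210/360 = 1.0345917.
So the CZK growth factor = 1.0071133.
(1.0071133 − 1)/T = 0.012194, i.e. 1.22%.

1.22%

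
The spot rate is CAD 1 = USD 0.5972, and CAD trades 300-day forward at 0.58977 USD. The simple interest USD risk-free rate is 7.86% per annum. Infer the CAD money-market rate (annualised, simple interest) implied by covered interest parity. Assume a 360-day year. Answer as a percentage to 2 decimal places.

T = 300/360 years.
By CIP, F/S equals the USD-to-CAD growth ratio: 0.58977/0.5972 = 0.9875586.
USD growth factor: 1 + 0.0786×300/360 = 1.065500.
Hence g_CAD = 1.0789233.
r = (1.0789233 − 1)/(300/360) = 0.094708 → 9.47%.

9.47%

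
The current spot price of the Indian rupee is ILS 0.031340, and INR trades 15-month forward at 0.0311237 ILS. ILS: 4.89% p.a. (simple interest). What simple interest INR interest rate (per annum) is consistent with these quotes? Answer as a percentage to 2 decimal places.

T = 15/12 years.
By CIP, F/S equals the ILS-to-INR growth ratio: 0.0311237/0.03134 = 0.9930983.
The ILS side grows by 1 + 0.0489×15/12 = 1.061125.
Hence g_INR = 1.0684995.
r = (1.0684995 − 1)/(15/12) = 0.054800 → 5.48%.

5.48%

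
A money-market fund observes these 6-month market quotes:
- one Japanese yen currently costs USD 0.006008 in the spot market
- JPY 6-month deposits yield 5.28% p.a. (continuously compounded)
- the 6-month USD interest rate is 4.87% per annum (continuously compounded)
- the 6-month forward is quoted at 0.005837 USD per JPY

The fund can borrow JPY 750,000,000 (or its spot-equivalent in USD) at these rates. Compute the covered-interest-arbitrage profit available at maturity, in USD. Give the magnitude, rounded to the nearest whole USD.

USD 122,206

T = 6/12 years.
Route A — deposit JPY, sell forward: 750,000,000 × 1.026751567 × 0.005837 = USD 4,494,861.67.
Route B — convert at spot, deposit USD: 750,000,000 × 0.006008 × 1.024648882 = USD 4,617,067.86.
The quoted forward undervalues JPY, so borrow JPY, convert to USD at spot, deposit the USD at 4.87%, and buy JPY forward at 0.005837 to cover the loan.
The gap between the two covered legs is USD 122,206.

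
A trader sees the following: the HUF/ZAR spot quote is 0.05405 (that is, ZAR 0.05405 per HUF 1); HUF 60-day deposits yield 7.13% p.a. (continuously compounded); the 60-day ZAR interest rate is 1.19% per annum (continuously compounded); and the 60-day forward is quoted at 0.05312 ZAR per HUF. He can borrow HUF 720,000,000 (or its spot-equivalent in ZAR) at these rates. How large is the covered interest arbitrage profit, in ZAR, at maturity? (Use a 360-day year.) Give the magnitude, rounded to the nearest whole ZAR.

T = 60/360 years.
Route A — deposit HUF, sell forward: 720,000,000 × 1.0119542207 × 0.05312 = ZAR 38,703,605.91.
Route B — convert at spot, deposit ZAR: 720,000,000 × 0.05405 × 1.0019853014 = ZAR 38,993,259.99.
The quoted forward undervalues HUF, so borrow HUF, convert to ZAR at spot, deposit the ZAR at 1.19%, and buy HUF forward at 0.05312 to cover the loan.
The gap between the two covered legs is ZAR 289,654.

ZAR 289,654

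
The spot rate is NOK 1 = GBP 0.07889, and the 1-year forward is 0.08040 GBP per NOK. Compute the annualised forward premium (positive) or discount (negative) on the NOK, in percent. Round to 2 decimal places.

T = 1 year.
Period premium: (0.08040 − 0.07889)/0.07889 = 0.0191406.
Per annum: 0.0191406 / 1 = 0.019141 = 1.91%.

+1.91%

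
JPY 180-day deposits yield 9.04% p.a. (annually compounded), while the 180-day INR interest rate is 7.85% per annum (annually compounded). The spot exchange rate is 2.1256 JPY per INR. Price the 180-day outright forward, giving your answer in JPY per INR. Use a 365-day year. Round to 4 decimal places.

T = 180/365 years.
JPY accumulates by (1 + 0.0904)^(180/365) = 1.0436034.
INR growth factor: (1 + 0.0785)^(180/365) = 1.0379711.
So F = 2.1256 × 1.0436034 / 1.0379711 = 2.137134 (JPY/INR).

2.1371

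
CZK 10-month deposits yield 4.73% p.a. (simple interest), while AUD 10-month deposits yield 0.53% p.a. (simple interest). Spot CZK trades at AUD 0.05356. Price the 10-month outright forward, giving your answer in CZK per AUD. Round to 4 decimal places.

T = 10/12 years.
AUD accumulates by 1 + 0.0053×10/12 = 1.00441667.
CZK growth factor: 1 + 0.0473×10/12 = 1.03941667.
So F = 0.05356 × 1.00441667 / 1.03941667 = 0.051756488 (AUD/CZK).
Invert for CZK per AUD: 1 / 0.051756488 = 19.3212.

19.3212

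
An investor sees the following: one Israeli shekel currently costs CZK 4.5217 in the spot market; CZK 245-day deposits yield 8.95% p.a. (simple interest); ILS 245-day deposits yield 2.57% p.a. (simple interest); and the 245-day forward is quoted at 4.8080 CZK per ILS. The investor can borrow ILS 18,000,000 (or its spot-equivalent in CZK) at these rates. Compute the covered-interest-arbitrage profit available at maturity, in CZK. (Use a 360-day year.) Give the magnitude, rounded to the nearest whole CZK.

CZK 1,709,600

T = 245/360 years.
Keep in ILS, deliver into the forward: 18,000,000·1.0174902778·4.8080 = CZK 88,057,678.60.
Swap to CZK now, deposit: 18,000,000·4.5217·1.0609097222 = CZK 86,348,078.84.
The quoted forward overvalues ILS, so borrow CZK, buy ILS at spot, deposit the ILS at 2.57%, and sell the proceeds forward at 4.8080.
Arbitrage profit = |88,057,678.60 − 86,348,078.84| = CZK 1,709,600.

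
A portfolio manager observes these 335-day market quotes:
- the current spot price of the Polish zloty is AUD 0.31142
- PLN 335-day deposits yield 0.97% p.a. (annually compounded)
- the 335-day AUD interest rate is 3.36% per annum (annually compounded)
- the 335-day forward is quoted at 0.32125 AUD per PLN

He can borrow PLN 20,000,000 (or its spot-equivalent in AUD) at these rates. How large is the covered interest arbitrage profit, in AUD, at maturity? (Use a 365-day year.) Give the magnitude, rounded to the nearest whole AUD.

T = 335/365 years.
Keep in PLN, deliver into the forward: 20,000,000·1.008899203·0.32125 = AUD 6,482,177.38.
Swap to AUD now, deposit: 20,000,000·0.31142·1.030796281 = AUD 6,420,211.56.
The quoted forward overvalues PLN, so borrow AUD, buy PLN at spot, deposit the PLN at 0.97%, and sell the proceeds forward at 0.32125.
Arbitrage profit = |6,482,177.38 − 6,420,211.56| = AUD 61,966.

AUD 61,966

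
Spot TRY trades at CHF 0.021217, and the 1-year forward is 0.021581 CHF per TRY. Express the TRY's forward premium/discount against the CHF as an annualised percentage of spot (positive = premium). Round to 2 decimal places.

T = 1 year.
TRY trades forward at +1.71561% vs spot over the period.
×(1/T) gives 1.72% p.a.

+1.72%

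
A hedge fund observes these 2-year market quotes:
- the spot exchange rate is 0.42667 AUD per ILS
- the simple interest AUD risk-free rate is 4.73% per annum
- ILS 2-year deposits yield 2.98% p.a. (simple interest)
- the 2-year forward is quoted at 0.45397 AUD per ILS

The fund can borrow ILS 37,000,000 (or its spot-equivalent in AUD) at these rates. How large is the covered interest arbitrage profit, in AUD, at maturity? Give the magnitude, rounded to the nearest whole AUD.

T = 2 years.
Keep in ILS, deliver into the forward: 37,000,000·1.059600·0.45397 = AUD 17,797,984.64.
Swap to AUD now, deposit: 37,000,000·0.42667·1.094600 = AUD 17,280,220.33.
The quoted forward overvalues ILS, so borrow AUD, buy ILS at spot, deposit the ILS at 2.98%, and sell the proceeds forward at 0.45397.
Arbitrage profit = |17,797,984.64 − 17,280,220.33| = AUD 517,764.

AUD 517,764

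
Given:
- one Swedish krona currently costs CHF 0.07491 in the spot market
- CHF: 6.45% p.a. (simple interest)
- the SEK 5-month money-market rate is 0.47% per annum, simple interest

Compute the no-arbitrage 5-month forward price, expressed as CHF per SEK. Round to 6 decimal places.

0.076773

T = 5/12 years.
CHF accumulates by 1 + 0.0645×5/12 = 1.026875.
SEK growth factor: 1 + 0.0047×5/12 = 1.0019583.
CIP: F = S · (grow CHF)/(grow SEK) = 0.07491 × 1.026875/1.0019583 = 0.07677286 CHF per SEK.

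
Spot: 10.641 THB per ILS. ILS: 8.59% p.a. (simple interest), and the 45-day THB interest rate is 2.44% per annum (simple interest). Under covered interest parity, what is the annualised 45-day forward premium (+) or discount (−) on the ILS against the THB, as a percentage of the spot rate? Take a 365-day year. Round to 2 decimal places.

T = 45/365 years.
CIP forward (THB per ILS) = 10.641 × 1.0030082/1.0105904 = 10.561163.
(F − S)/S ÷ T = (10.561163 − 10.641)/10.641/(45/365) = -0.060856 → -6.09%.

-6.09%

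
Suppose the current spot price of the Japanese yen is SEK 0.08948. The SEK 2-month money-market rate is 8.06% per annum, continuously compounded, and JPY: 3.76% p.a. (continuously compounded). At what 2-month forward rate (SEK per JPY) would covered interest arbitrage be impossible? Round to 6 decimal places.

T = 2/12 years.
Growth of 1 SEK over T: e^(0.0806×2/12) = 1.013524.
JPY growth factor: e^(0.0376×2/12) = 1.0062863.
CIP: F = S · (grow SEK)/(grow JPY) = 0.08948 × 1.013524/1.0062863 = 0.09012358 SEK per JPY.

0.090124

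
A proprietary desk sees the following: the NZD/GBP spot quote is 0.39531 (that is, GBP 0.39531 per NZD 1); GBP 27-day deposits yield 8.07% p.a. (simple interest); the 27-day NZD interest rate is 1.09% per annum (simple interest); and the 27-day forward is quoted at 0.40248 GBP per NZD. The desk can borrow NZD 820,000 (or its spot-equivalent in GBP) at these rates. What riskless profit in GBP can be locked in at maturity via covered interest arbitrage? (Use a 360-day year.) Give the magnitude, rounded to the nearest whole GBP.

T = 27/360 years.
Keep in NZD, deliver into the forward: 820,000·1.0008175·0.40248 = GBP 330,303.40.
Swap to GBP now, deposit: 820,000·0.39531·1.0060525 = GBP 326,116.14.
The quoted forward overvalues NZD, so borrow GBP, buy NZD at spot, deposit the NZD at 1.09%, and sell the proceeds forward at 0.40248.
Arbitrage profit = |330,303.40 − 326,116.14| = GBP 4,187.

GBP 4,187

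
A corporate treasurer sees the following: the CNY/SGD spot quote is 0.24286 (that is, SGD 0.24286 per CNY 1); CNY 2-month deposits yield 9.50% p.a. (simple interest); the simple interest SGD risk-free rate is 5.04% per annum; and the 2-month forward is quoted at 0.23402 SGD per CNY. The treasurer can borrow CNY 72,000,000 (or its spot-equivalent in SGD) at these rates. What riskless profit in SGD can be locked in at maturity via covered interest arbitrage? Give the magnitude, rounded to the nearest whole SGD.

T = 2/12 years.
Route A — deposit CNY, sell forward: 72,000,000 × 1.0158333333 × 0.23402 = SGD 17,116,222.80.
Route B — convert at spot, deposit SGD: 72,000,000 × 0.24286 × 1.008400 = SGD 17,632,801.73.
The quoted forward undervalues CNY, so borrow CNY, convert to SGD at spot, deposit the SGD at 5.04%, and buy CNY forward at 0.23402 to cover the loan.
The gap between the two covered legs is SGD 516,579.

SGD 516,579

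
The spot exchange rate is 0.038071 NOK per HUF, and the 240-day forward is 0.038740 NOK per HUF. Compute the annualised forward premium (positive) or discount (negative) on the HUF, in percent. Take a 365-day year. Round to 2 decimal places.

T = 240/365 years.
(F − S)/S = (0.038740 − 0.038071)/0.038071 = 0.0175724.
Annualise by dividing by T: 0.0175724 / (240/365) = 0.026725 → 2.67%.

+2.67%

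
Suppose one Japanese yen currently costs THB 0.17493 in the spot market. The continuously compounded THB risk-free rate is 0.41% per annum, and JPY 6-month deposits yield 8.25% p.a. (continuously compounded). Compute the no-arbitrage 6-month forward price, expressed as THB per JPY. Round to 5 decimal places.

0.16821

T = 6/12 years.
THB accumulates by e^(0.0041×6/12) = 1.0020521.
JPY accumulates by e^(0.0825×6/12) = 1.0421126.
CIP: F = S · (grow THB)/(grow JPY) = 0.17493 × 1.0020521/1.0421126 = 0.1682054 THB per JPY.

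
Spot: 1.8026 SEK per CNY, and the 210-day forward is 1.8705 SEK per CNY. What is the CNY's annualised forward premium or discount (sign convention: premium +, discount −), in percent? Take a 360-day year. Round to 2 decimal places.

+6.46%

T = 210/360 years.
Period premium: (1.8705 − 1.8026)/1.8026 = 0.0376678.
Annualise by dividing by T: 0.0376678 / (210/360) = 0.064573 → 6.46%.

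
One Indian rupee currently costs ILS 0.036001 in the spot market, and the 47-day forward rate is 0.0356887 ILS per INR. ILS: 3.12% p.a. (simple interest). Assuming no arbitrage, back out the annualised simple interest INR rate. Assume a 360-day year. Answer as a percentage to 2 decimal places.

9.85%

T = 47/360 years.
By CIP, F/S equals the ILS-to-INR growth ratio: 0.0356887/0.036001 = 0.9913252.
The ILS side grows by 1 + 0.0312×47/360 = 1.0040733.
That pins the INR growth at 1.0128597.
(1.0128597 − 1)/T = 0.098500, i.e. 9.85%.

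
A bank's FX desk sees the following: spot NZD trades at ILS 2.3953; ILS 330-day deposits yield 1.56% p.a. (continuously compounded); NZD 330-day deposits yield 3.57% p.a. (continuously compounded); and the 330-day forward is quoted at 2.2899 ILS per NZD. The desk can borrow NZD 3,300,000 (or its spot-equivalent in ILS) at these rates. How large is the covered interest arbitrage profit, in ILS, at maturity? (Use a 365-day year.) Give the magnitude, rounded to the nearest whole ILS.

ILS 212,212

T = 330/365 years.
Route A — deposit NZD, sell forward: 3,300,000 × 1.032803255 × 2.2899 = ILS 7,804,553.37.
Route B — convert at spot, deposit ILS: 3,300,000 × 2.3953 × 1.014204042 = ILS 8,016,765.71.
The quoted forward undervalues NZD, so borrow NZD, convert to ILS at spot, deposit the ILS at 1.56%, and buy NZD forward at 2.2899 to cover the loan.
Profit = 8,016,765.71 − 7,804,553.37 = ILS 212,212.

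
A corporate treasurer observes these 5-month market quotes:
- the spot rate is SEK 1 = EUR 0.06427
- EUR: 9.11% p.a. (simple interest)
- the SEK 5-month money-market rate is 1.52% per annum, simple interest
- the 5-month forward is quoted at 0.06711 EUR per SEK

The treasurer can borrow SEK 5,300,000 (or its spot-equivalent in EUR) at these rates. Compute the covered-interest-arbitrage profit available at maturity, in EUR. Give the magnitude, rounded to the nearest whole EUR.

EUR 4,375

T = 5/12 years.
Route A — deposit SEK, sell forward: 5,300,000 × 1.00633333 × 0.06711 = EUR 357,935.66.
Route B — convert at spot, deposit EUR: 5,300,000 × 0.06427 × 1.03795833 = EUR 353,560.78.
The quoted forward overvalues SEK, so borrow EUR, buy SEK at spot, deposit the SEK at 1.52%, and sell the proceeds forward at 0.06711.
Arbitrage profit = |357,935.66 − 353,560.78| = EUR 4,375.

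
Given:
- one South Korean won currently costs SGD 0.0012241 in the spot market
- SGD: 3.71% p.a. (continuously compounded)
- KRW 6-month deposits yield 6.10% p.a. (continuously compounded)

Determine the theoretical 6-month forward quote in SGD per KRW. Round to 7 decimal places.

T = 6/12 years.
SGD accumulates by e^(0.0371×6/12) = 1.0187231.
KRW growth factor: e^(0.0610×6/12) = 1.0309699.
CIP: F = S · (grow SGD)/(grow KRW) = 0.0012241 × 1.0187231/1.0309699 = 0.001209559 SGD per KRW.

0.0012096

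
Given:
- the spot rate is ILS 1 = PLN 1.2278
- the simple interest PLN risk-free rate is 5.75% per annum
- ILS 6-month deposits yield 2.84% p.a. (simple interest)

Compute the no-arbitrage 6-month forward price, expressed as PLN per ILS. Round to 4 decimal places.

1.2454

T = 6/12 years.
PLN accumulates by 1 + 0.0575×6/12 = 1.028750.
ILS growth factor: 1 + 0.0284×6/12 = 1.014200.
So F = 1.2278 × 1.028750 / 1.014200 = 1.245414 (PLN/ILS).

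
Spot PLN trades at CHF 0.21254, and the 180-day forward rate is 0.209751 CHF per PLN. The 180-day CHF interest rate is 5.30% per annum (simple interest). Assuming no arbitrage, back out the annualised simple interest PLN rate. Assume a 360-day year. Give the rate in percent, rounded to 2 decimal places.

8.03%

T = 180/360 years.
By CIP, F/S equals the CHF-to-PLN growth ratio: 0.209751/0.21254 = 0.9868778.
CHF growth factor: 1 + 0.0530×180/360 = 1.026500.
Hence g_PLN = 1.040149.
(1.040149 − 1)/T = 0.080298, i.e. 8.03%.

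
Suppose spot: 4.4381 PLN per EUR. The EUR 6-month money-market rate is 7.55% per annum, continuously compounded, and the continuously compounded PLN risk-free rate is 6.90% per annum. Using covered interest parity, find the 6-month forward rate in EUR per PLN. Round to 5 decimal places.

0.22606

T = 6/12 years.
Growth of 1 PLN over T: e^(0.0690×6/12) = 1.035102.
Growth of 1 EUR over T: e^(0.0755×6/12) = 1.0384716.
Forward (PLN per EUR) = 4.4381 × 1.035102 / 1.0384716 = 4.423699.
Quoted the other way: 1/4.423699 = 0.22606 EUR per PLN.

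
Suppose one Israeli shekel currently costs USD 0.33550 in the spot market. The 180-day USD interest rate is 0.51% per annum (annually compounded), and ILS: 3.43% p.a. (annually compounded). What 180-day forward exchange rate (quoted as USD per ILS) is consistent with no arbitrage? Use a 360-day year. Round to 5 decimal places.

0.33073

T = 180/360 years.
USD growth factor: (1 + 0.0051)^(180/360) = 1.0025468.
ILS growth factor: (1 + 0.0343)^(180/360) = 1.0170054.
CIP: F = S · (grow USD)/(grow ILS) = 0.3355 × 1.0025468/1.0170054 = 0.3307303 USD per ILS.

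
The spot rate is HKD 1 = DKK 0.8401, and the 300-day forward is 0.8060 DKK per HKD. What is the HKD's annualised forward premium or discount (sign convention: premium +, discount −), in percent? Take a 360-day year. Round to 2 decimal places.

T = 300/360 years.
Period premium: (0.8060 − 0.8401)/0.8401 = -0.0405904.
Annualise by dividing by T: -0.0405904 / (300/360) = -0.048708 → -4.87%.

-4.87%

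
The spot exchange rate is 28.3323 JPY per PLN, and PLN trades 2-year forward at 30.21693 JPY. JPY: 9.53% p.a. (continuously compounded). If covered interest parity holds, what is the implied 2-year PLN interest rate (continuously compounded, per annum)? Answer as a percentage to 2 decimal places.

6.31%

T = 2 years.
F/S = 30.21693/28.3323 = 1.0665188 = (growth of JPY) / (growth of PLN).
JPY growth factor: e^(0.0953×2) = 1.2099754.
That pins the PLN growth at 1.1345092.
Take logs: ln 1.1345092 / 2 = 0.063100, so 6.31%.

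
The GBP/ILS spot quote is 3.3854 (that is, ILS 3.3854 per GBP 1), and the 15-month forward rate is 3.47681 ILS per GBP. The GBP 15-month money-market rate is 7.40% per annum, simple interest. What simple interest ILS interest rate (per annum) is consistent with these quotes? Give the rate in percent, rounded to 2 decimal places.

T = 15/12 years.
F/S = 3.47681/3.3854 = 1.0270012 = (growth of ILS) / (growth of GBP).
The GBP side grows by 1 + 0.0740×15/12 = 1.092500.
Hence g_ILS = 1.1219988.
(1.1219988 − 1)/T = 0.097599, i.e. 9.76%.

9.76%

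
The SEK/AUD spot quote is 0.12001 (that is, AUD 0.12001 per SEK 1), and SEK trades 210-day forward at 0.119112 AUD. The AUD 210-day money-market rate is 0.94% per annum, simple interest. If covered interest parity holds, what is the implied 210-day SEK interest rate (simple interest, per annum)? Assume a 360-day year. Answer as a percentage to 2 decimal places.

T = 210/360 years.
By CIP, F/S equals the AUD-to-SEK growth ratio: 0.119112/0.12001 = 0.9925173.
AUD growth factor: 1 + 0.0094×210/360 = 1.0054833.
Hence g_SEK = 1.0130638.
(1.0130638 − 1)/T = 0.022395, i.e. 2.24%.

2.24%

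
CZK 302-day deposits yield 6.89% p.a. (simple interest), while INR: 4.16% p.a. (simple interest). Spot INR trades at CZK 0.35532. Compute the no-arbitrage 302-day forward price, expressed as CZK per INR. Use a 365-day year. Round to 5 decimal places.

T = 302/365 years.
CZK growth factor: 1 + 0.0689×302/365 = 1.0570077.
Growth of 1 INR over T: 1 + 0.0416×302/365 = 1.0344197.
CIP: F = S · (grow CZK)/(grow INR) = 0.35532 × 1.0570077/1.0344197 = 0.3630789 CZK per INR.

0.36308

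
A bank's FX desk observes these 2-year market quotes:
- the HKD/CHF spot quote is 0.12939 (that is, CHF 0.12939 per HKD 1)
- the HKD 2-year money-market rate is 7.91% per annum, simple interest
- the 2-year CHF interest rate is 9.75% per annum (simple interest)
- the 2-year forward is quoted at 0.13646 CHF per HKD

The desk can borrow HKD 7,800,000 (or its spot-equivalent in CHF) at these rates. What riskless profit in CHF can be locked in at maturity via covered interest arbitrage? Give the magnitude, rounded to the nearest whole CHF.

CHF 26,730

T = 2 years.
Route A — deposit HKD, sell forward: 7,800,000 × 1.158200 × 0.13646 = CHF 1,232,774.18.
Route B — convert at spot, deposit CHF: 7,800,000 × 0.12939 × 1.195000 = CHF 1,206,044.19.
The quoted forward overvalues HKD, so borrow CHF, buy HKD at spot, deposit the HKD at 7.91%, and sell the proceeds forward at 0.13646.
Arbitrage profit = |1,232,774.18 − 1,206,044.19| = CHF 26,730.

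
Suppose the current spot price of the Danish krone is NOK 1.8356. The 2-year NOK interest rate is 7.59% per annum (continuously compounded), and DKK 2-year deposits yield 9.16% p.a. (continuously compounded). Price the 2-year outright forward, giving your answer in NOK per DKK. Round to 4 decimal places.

1.7789

T = 2 years.
Growth of 1 NOK over T: e^(0.0759×2) = 1.1639274.
Growth of 1 DKK over T: e^(0.0916×2) = 1.2010546.
Forward (NOK per DKK) = 1.8356 × 1.1639274 / 1.2010546 = 1.778858.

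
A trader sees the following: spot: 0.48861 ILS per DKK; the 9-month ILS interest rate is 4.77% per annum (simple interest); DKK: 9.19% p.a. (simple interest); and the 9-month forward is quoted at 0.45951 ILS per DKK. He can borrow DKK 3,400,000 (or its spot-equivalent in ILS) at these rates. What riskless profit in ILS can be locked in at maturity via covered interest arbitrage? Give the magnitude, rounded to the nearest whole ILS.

T = 9/12 years.
Invest the DKK and cover forward: 3,400,000 × 1.068925 × 0.45951 = ILS 1,670,017.87.
Convert at spot and invest in ILS: 3,400,000 × 0.48861 × 1.035775 = ILS 1,720,706.08.
The quoted forward undervalues DKK, so borrow DKK, convert to ILS at spot, deposit the ILS at 4.77%, and buy DKK forward at 0.45951 to cover the loan.
Profit = 1,720,706.08 − 1,670,017.87 = ILS 50,688.

ILS 50,688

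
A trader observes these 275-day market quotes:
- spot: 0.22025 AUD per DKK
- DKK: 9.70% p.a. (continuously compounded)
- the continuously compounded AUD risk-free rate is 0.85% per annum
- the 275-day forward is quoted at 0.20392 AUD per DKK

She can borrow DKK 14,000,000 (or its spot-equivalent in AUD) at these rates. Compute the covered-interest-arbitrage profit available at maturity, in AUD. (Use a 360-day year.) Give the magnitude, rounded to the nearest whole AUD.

T = 275/360 years.
Route A — deposit DKK, sell forward: 14,000,000 × 1.0769115 × 0.20392 = AUD 3,074,453.10.
Route B — convert at spot, deposit AUD: 14,000,000 × 0.22025 × 1.006514181 = AUD 3,103,586.48.
The quoted forward undervalues DKK, so borrow DKK, convert to AUD at spot, deposit the AUD at 0.85%, and buy DKK forward at 0.20392 to cover the loan.
The gap between the two covered legs is AUD 29,133.

AUD 29,133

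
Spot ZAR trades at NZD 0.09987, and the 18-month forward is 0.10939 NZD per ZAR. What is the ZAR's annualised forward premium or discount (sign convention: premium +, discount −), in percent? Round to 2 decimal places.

+6.35%

T = 18/12 years.
Period premium: (0.10939 − 0.09987)/0.09987 = 0.0953239.
Per annum: 0.0953239 / (18/12) = 0.063549 = 6.35%.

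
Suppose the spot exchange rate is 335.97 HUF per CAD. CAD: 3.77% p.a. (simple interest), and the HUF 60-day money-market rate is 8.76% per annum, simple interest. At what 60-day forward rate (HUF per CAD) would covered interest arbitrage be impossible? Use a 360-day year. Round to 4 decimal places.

338.7467

T = 60/360 years.
HUF growth factor: 1 + 0.0876×60/360 = 1.014600.
CAD accumulates by 1 + 0.0377×60/360 = 1.006283333.
So F = 335.97 × 1.014600 / 1.006283333 = 338.746704 (HUF/CAD).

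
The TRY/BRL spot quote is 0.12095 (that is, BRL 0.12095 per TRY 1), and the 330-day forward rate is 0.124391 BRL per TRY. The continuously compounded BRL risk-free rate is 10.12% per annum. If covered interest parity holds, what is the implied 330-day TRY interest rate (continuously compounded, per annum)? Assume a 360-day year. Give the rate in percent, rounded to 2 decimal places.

7.06%

T = 330/360 years.
By CIP, F/S equals the BRL-to-TRY growth ratio: 0.124391/0.12095 = 1.0284498.
The BRL side grows by e^(0.1012×330/360) = 1.0972057.
So the TRY growth factor = 1.0668539.
Take logs: ln 1.0668539 / (330/360) = 0.070597, so 7.06%.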